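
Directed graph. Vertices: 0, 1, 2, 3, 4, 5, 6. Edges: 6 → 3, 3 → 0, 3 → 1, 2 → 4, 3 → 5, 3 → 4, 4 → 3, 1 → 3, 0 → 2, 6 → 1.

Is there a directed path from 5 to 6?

No

5 has no outgoing edges, so nothing is reachable from it.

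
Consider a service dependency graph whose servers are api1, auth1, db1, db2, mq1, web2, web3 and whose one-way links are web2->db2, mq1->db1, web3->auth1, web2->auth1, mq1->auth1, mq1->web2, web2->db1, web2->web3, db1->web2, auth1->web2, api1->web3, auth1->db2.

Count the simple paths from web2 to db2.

3

web2→auth1→db2
web2→db2
web2→web3→auth1→db2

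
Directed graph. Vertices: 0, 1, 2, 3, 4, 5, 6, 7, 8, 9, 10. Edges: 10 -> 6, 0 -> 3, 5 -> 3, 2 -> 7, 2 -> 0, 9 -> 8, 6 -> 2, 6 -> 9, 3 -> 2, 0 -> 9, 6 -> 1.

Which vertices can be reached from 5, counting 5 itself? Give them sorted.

0, 2, 3, 5, 7, 8, 9

Start at 5.
Its neighbours: 3.
Then their neighbours: 2.
Then next layer: 0, 7.
Then next layer: 9.
Then next layer: 8.
Nothing further is reachable.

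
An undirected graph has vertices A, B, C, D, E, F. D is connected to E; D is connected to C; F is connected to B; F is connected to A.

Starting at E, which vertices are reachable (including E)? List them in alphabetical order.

Start at E.
Its neighbours: D.
Then their neighbours: C.
Nothing further is reachable.

C, D, E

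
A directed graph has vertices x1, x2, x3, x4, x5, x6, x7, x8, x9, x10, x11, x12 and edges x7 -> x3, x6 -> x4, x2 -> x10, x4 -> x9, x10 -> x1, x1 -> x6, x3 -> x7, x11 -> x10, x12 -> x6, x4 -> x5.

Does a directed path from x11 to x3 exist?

Explore from x11.
Distance 1: reach x10.
Distance 2: reach x1.
Distance 3: reach x6.
Distance 4: reach x4.
Distance 5: reach x5, x9.
The search from x11 is exhausted; no directed path reaches x3.

No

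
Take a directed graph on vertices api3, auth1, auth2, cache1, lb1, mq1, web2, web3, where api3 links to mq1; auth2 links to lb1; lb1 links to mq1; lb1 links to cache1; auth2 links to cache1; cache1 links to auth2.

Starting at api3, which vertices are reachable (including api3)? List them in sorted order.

api3, mq1

Start at api3.
Its neighbours: mq1.
Nothing further is reachable.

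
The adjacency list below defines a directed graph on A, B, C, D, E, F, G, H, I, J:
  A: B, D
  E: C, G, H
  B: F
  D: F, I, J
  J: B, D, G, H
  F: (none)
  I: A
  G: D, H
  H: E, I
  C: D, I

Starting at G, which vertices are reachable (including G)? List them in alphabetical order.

A, B, C, D, E, F, G, H, I, J

Start at G.
Its neighbours: D, H.
Then their neighbours: E, F, I, J.
Then next layer: A, B, C.
Every vertex is now reached.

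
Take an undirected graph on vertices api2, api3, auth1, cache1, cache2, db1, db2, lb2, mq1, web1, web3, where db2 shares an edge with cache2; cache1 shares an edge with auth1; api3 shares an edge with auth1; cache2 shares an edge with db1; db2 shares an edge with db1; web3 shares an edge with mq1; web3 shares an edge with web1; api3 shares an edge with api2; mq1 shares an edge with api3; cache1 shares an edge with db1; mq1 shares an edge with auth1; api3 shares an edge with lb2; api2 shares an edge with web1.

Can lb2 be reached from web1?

Yes

Explore from web1.
Distance 1: reach api2, web3.
Distance 2: reach api3, mq1.
Distance 3: reach auth1, lb2.
Found lb2.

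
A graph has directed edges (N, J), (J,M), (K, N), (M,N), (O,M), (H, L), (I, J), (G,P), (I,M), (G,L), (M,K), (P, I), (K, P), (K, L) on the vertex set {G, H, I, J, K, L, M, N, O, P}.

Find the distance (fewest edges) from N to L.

Distance 0: N.
Distance 1: J.
Distance 2: M.
Distance 3: K.
Distance 4: L, P — contains L.

4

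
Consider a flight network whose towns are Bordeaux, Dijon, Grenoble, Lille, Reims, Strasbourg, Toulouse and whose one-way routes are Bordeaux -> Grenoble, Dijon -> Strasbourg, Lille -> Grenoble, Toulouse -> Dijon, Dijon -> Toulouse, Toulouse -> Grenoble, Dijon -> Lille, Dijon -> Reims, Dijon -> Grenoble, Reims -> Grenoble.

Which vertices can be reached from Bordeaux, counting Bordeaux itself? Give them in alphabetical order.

Bordeaux, Grenoble

Start at Bordeaux.
Its neighbours: Grenoble.
Nothing further is reachable.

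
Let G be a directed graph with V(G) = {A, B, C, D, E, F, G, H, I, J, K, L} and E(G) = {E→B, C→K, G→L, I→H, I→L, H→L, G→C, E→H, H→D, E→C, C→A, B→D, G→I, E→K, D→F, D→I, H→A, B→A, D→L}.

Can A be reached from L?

No

L has no outgoing edges, so nothing is reachable from it.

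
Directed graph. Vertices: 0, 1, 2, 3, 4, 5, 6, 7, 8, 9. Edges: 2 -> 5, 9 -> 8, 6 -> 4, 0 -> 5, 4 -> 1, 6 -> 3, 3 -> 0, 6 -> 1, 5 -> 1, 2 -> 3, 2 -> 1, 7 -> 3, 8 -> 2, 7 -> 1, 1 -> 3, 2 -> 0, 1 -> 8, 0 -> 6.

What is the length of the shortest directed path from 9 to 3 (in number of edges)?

3

Distance 0: 9.
Distance 1: 8.
Distance 2: 2.
Distance 3: 0, 1, 3, 5 — contains 3.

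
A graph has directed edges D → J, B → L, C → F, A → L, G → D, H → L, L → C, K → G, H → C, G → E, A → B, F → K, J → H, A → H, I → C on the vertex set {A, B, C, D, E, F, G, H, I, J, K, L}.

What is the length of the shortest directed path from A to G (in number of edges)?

Distance 0: A.
Distance 1: B, H, L.
Distance 2: C.
Distance 3: F.
Distance 4: K.
Distance 5: G — contains G.

5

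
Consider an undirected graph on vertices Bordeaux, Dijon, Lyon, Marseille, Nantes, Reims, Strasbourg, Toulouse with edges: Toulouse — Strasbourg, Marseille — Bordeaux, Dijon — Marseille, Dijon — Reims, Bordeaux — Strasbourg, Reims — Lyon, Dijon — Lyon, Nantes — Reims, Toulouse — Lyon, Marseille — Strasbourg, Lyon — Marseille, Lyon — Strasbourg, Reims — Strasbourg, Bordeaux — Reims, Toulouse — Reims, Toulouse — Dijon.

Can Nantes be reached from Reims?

Explore from Reims.
Distance 1: reach Bordeaux, Dijon, Lyon, Nantes, Strasbourg, Toulouse.
Found Nantes.

Yes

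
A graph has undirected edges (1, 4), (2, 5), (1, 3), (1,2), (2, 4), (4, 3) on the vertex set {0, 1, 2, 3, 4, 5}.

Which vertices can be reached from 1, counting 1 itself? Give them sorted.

Start at 1.
Its neighbours: 2, 3, 4.
Then their neighbours: 5.
Nothing further is reachable.

1, 2, 3, 4, 5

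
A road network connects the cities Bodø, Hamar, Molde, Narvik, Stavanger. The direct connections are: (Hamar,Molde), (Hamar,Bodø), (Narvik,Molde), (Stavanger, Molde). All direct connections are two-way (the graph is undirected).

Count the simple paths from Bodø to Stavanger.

1

Bodø–Hamar–Molde–Stavanger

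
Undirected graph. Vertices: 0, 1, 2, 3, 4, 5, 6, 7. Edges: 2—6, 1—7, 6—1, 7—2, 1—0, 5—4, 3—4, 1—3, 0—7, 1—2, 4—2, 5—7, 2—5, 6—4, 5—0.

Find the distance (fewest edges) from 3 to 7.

Distance 0: 3.
Distance 1: 1, 4.
Distance 2: 0, 2, 5, 6, 7 — contains 7.

2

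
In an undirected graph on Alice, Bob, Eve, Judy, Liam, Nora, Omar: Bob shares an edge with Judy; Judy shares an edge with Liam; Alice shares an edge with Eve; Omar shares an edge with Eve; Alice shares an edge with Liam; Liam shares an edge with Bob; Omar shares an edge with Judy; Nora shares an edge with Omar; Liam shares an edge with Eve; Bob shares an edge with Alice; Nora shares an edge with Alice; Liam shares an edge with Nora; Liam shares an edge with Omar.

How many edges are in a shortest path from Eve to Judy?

Distance 0: Eve.
Distance 1: Alice, Liam, Omar.
Distance 2: Bob, Judy, Nora — contains Judy.

2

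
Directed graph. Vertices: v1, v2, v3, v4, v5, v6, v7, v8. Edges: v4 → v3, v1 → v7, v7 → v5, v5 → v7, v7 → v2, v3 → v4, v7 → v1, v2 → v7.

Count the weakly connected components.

From v1: component {v1, v2, v5, v7}.
From v3: component {v3, v4}.
From v6: component {v6}.
From v8: component {v8}.
That's 4 components.

4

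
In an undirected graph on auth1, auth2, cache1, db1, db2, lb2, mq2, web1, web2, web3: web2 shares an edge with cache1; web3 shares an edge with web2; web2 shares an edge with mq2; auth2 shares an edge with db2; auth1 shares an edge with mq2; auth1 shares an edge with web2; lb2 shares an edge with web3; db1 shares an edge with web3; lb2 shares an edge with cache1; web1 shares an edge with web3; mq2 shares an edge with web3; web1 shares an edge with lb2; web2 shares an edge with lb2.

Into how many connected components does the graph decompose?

2

From auth1: component {auth1, cache1, db1, lb2, mq2, web1, web2, web3}.
From auth2: component {auth2, db2}.
That's 2 components.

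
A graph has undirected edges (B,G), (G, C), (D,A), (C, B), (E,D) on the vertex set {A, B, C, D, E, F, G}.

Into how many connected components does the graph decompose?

From A: component {A, D, E}.
From B: component {B, C, G}.
From F: component {F}.
That's 3 components.

3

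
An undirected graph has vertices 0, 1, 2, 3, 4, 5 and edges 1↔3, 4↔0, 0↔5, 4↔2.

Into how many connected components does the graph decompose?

2

From 0: component {0, 2, 4, 5}.
From 1: component {1, 3}.
That's 2 components.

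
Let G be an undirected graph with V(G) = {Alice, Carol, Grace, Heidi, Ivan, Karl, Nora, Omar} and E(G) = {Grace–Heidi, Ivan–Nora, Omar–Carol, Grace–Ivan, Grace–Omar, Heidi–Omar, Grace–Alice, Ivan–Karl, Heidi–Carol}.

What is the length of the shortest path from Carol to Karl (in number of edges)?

4

Distance 0: Carol.
Distance 1: Heidi, Omar.
Distance 2: Grace.
Distance 3: Alice, Ivan.
Distance 4: Karl, Nora — contains Karl.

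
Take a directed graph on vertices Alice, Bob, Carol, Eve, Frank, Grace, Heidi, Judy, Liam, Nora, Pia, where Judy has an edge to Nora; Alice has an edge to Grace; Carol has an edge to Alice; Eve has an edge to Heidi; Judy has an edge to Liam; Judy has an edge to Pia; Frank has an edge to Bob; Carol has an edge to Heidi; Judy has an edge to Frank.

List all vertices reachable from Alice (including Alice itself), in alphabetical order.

Start at Alice.
Its neighbours: Grace.
Nothing further is reachable.

Alice, Grace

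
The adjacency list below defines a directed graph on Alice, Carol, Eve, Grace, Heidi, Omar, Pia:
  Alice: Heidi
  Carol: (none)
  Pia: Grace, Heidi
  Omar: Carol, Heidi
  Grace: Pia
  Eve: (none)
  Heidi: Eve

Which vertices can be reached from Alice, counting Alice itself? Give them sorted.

Start at Alice.
Its neighbours: Heidi.
Then their neighbours: Eve.
Nothing further is reachable.

Alice, Eve, Heidi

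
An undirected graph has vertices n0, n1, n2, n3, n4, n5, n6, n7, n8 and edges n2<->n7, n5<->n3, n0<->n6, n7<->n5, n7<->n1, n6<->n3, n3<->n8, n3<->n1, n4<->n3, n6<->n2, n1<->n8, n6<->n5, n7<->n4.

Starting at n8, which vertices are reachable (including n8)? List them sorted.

Start at n8.
Its neighbours: n1, n3.
Then their neighbours: n4, n5, n6, n7.
Then next layer: n0, n2.
Every vertex is now reached.

n0, n1, n2, n3, n4, n5, n6, n7, n8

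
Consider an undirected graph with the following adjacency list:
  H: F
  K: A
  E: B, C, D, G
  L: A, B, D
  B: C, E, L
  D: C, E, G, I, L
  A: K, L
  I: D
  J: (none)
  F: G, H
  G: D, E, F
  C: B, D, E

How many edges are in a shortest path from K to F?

5

Distance 0: K.
Distance 1: A.
Distance 2: L.
Distance 3: B, D.
Distance 4: C, E, G, I.
Distance 5: F — contains F.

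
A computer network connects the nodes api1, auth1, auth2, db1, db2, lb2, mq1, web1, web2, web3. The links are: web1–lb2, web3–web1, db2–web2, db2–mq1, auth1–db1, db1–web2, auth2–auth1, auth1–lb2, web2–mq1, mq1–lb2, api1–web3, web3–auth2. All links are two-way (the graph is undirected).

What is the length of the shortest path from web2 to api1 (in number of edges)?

5

Distance 0: web2.
Distance 1: db1, db2, mq1.
Distance 2: auth1, lb2.
Distance 3: auth2, web1.
Distance 4: web3.
Distance 5: api1 — contains api1.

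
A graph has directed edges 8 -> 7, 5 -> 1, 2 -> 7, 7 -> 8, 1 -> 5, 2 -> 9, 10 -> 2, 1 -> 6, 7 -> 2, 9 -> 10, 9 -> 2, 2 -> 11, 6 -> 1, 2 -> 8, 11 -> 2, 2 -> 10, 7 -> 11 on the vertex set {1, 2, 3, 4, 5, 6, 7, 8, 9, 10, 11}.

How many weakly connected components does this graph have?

From 1: component {1, 5, 6}.
From 2: component {2, 7, 8, 9, 10, 11}.
From 3: component {3}.
From 4: component {4}.
That's 4 components.

4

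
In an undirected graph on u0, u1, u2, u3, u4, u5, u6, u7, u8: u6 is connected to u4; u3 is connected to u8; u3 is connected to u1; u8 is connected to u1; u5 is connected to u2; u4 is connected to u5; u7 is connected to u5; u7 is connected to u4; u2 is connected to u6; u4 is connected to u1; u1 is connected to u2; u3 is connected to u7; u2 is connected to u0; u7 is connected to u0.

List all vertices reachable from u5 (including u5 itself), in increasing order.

u0, u1, u2, u3, u4, u5, u6, u7, u8

Start at u5.
Its neighbours: u2, u4, u7.
Then their neighbours: u0, u1, u3, u6.
Then next layer: u8.
Every vertex is now reached.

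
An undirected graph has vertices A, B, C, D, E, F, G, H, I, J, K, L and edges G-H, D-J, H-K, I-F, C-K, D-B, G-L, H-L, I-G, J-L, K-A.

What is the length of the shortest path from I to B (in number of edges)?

5

Distance 0: I.
Distance 1: F, G.
Distance 2: H, L.
Distance 3: J, K.
Distance 4: A, C, D.
Distance 5: B — contains B.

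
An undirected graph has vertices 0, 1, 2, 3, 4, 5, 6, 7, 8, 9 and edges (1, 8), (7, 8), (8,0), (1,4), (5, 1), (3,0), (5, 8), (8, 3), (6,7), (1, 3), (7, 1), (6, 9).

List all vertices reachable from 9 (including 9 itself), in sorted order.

0, 1, 3, 4, 5, 6, 7, 8, 9

Start at 9.
Its neighbours: 6.
Then their neighbours: 7.
Then next layer: 1, 8.
Then next layer: 0, 3, 4, 5.
Nothing further is reachable.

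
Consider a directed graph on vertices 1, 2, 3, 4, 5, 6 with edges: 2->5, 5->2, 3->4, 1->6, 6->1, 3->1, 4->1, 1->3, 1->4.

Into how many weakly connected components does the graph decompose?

2

From 1: component {1, 3, 4, 6}.
From 2: component {2, 5}.
That's 2 components.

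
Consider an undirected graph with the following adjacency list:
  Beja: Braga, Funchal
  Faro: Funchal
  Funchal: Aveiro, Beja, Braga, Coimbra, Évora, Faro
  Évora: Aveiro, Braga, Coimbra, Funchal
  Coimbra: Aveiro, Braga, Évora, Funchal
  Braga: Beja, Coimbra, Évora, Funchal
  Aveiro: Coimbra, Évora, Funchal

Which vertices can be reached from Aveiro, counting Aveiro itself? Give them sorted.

Start at Aveiro.
Its neighbours: Coimbra, Évora, Funchal.
Then their neighbours: Beja, Braga, Faro.
Every vertex is now reached.

Aveiro, Beja, Braga, Coimbra, Évora, Faro, Funchal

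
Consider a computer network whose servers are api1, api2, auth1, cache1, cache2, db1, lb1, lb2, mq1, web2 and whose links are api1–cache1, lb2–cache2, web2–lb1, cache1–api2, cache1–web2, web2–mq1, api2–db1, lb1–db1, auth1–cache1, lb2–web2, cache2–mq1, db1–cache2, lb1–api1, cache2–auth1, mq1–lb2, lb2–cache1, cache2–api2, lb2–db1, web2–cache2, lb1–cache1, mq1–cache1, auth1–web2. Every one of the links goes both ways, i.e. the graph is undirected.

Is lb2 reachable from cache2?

Explore from cache2.
Distance 1: reach api2, auth1, db1, lb2, mq1, web2.
Found lb2.

Yes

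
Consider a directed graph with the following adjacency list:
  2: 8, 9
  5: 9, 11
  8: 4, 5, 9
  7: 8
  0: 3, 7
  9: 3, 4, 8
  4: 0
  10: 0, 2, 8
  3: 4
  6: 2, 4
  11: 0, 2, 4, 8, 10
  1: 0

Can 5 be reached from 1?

Yes

Explore from 1.
Distance 1: reach 0.
Distance 2: reach 3, 7.
Distance 3: reach 4, 8.
Distance 4: reach 5, 9.
Found 5.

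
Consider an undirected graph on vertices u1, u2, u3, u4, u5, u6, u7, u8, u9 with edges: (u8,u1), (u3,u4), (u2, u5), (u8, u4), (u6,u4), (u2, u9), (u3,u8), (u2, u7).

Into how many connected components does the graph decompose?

2

From u1: component {u1, u3, u4, u6, u8}.
From u2: component {u2, u5, u7, u9}.
That's 2 components.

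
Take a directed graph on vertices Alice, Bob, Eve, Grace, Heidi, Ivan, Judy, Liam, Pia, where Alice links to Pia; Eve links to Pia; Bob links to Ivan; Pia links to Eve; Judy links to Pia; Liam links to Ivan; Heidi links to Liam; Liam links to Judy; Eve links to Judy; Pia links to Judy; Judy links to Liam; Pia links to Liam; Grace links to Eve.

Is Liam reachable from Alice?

Explore from Alice.
Distance 1: reach Pia.
Distance 2: reach Eve, Judy, Liam.
Found Liam.

Yes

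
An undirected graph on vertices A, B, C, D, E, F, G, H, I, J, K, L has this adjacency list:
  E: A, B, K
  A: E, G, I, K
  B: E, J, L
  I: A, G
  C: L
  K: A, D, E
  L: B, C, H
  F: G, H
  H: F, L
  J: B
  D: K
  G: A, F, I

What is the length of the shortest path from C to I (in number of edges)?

5

Distance 0: C.
Distance 1: L.
Distance 2: B, H.
Distance 3: E, F, J.
Distance 4: A, G, K.
Distance 5: D, I — contains I.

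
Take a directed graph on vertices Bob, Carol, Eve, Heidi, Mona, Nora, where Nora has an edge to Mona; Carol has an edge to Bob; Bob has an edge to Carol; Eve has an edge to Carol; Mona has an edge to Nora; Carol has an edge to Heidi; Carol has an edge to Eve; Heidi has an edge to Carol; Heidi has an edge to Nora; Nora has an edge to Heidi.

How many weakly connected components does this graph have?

1

From Bob: component {Bob, Carol, Eve, Heidi, Mona, Nora}.
That's 1 component.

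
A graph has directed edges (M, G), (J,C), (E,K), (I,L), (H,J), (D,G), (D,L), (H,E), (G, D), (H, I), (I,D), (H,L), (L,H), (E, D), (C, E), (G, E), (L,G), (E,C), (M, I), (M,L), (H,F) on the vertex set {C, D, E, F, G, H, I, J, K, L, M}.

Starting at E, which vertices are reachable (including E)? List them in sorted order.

C, D, E, F, G, H, I, J, K, L

Start at E.
Its neighbours: C, D, K.
Then their neighbours: G, L.
Then next layer: H.
Then next layer: F, I, J.
Nothing further is reachable.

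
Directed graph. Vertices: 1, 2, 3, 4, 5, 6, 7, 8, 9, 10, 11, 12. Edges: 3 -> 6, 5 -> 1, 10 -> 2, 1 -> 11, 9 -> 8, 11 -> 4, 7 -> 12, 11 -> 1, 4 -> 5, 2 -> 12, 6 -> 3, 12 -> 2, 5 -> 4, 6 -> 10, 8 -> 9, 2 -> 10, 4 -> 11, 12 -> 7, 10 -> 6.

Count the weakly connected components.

3

From 1: component {1, 4, 5, 11}.
From 2: component {2, 3, 6, 7, 10, 12}.
From 8: component {8, 9}.
That's 3 components.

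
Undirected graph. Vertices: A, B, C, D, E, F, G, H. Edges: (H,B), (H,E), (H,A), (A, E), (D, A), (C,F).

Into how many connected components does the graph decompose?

3

From A: component {A, B, D, E, H}.
From C: component {C, F}.
From G: component {G}.
That's 3 components.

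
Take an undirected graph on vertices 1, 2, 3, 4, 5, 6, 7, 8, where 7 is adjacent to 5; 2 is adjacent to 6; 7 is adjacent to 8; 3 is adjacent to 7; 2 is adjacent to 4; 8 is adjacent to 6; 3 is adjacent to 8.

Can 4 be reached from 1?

No

1 has no edges, so nothing is reachable from it.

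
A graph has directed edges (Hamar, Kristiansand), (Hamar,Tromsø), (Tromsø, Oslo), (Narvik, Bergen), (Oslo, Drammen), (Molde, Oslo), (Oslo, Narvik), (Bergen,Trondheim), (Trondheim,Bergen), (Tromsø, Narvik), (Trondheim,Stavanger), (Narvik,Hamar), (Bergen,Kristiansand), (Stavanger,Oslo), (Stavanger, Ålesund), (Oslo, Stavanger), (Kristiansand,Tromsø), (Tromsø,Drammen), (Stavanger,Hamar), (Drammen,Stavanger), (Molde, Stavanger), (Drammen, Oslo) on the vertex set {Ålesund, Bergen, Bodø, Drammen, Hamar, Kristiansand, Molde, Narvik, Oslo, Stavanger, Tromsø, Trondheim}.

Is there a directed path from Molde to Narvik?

Explore from Molde.
Distance 1: reach Oslo, Stavanger.
Distance 2: reach Ålesund, Drammen, Hamar, Narvik.
Found Narvik.

Yes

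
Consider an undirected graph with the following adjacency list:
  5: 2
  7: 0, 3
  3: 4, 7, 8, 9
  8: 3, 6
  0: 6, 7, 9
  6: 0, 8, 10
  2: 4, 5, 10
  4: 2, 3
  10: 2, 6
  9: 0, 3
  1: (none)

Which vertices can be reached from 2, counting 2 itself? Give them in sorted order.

0, 2, 3, 4, 5, 6, 7, 8, 9, 10

Start at 2.
Its neighbours: 4, 5, 10.
Then their neighbours: 3, 6.
Then next layer: 0, 7, 8, 9.
Nothing further is reachable.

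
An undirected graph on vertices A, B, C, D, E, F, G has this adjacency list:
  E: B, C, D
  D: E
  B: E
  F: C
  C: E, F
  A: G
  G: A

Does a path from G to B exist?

Explore from G.
Distance 1: reach A.
The search is exhausted without reaching B; it lies in a different component.

No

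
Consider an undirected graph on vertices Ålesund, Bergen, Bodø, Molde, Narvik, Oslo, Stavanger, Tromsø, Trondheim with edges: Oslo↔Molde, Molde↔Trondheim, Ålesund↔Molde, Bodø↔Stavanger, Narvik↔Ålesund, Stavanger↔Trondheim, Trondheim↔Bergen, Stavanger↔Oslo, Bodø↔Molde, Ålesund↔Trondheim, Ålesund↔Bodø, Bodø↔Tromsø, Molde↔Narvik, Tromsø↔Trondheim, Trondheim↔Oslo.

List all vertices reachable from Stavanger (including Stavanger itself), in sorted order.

Ålesund, Bergen, Bodø, Molde, Narvik, Oslo, Stavanger, Tromsø, Trondheim

Start at Stavanger.
Its neighbours: Bodø, Oslo, Trondheim.
Then their neighbours: Ålesund, Bergen, Molde, Tromsø.
Then next layer: Narvik.
Every vertex is now reached.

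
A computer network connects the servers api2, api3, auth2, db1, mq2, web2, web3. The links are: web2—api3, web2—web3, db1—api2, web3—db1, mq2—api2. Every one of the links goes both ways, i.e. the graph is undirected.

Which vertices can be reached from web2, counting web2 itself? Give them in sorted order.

api2, api3, db1, mq2, web2, web3

Start at web2.
Its neighbours: api3, web3.
Then their neighbours: db1.
Then next layer: api2.
Then next layer: mq2.
Nothing further is reachable.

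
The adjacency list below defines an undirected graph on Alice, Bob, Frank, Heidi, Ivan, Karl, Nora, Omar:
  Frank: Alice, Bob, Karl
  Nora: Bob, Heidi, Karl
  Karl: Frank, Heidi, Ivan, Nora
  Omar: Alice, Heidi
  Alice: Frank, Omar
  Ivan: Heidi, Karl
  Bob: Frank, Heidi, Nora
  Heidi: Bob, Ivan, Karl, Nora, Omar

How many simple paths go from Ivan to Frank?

Ivan–Heidi–Bob–Frank
Ivan–Heidi–Bob–Nora–Karl–Frank
Ivan–Heidi–Karl–Frank
Ivan–Heidi–Karl–Nora–Bob–Frank
Ivan–Heidi–Nora–Bob–Frank
Ivan–Heidi–Nora–Karl–Frank
Ivan–Heidi–Omar–Alice–Frank
Ivan–Karl–Frank
Ivan–Karl–Heidi–Bob–Frank
Ivan–Karl–Heidi–Nora–Bob–Frank
Ivan–Karl–Heidi–Omar–Alice–Frank
Ivan–Karl–Nora–Bob–Frank
Ivan–Karl–Nora–Bob–Heidi–Omar–Alice–Frank
Ivan–Karl–Nora–Heidi–Bob–Frank
Ivan–Karl–Nora–Heidi–Omar–Alice–Frank

15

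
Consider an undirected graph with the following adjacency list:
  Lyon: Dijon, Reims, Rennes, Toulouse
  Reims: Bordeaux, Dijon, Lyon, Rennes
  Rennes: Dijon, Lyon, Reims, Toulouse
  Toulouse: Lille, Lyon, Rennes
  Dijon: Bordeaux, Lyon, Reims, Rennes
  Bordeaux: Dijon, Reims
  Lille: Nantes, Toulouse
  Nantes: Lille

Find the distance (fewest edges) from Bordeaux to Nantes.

5

Distance 0: Bordeaux.
Distance 1: Dijon, Reims.
Distance 2: Lyon, Rennes.
Distance 3: Toulouse.
Distance 4: Lille.
Distance 5: Nantes — contains Nantes.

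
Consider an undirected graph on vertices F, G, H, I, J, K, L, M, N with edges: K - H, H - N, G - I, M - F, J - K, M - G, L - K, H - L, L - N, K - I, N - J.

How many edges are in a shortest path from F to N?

6

Distance 0: F.
Distance 1: M.
Distance 2: G.
Distance 3: I.
Distance 4: K.
Distance 5: H, J, L.
Distance 6: N — contains N.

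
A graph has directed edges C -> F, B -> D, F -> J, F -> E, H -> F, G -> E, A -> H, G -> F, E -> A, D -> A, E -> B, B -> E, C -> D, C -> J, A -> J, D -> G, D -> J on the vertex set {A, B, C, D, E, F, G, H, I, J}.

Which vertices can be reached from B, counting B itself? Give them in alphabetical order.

Start at B.
Its neighbours: D, E.
Then their neighbours: A, G, J.
Then next layer: F, H.
Nothing further is reachable.

A, B, D, E, F, G, H, J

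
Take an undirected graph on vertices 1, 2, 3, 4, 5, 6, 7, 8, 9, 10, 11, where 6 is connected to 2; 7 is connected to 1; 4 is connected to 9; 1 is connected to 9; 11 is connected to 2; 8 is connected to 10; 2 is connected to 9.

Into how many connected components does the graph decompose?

From 1: component {1, 2, 4, 6, 7, 9, 11}.
From 3: component {3}.
From 5: component {5}.
From 8: component {8, 10}.
That's 4 components.

4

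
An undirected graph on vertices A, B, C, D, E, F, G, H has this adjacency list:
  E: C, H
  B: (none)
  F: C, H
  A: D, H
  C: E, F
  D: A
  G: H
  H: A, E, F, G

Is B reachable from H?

No

Explore from H.
Distance 1: reach A, E, F, G.
Distance 2: reach C, D.
The search is exhausted without reaching B; it lies in a different component.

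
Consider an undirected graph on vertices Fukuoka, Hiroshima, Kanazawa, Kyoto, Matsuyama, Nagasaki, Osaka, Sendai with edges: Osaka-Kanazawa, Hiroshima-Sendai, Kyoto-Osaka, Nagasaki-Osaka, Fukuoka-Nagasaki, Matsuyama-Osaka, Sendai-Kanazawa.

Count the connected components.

From Fukuoka: component {Fukuoka, Hiroshima, Kanazawa, Kyoto, Matsuyama, Nagasaki, Osaka, Sendai}.
That's 1 component.

1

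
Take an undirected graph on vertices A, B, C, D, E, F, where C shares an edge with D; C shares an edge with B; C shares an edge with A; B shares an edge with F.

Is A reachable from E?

E has no edges, so nothing is reachable from it.

No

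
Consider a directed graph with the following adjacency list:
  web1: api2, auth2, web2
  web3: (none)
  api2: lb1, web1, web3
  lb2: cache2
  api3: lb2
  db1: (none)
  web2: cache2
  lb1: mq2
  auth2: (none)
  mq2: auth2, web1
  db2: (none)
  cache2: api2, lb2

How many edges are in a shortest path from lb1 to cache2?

Distance 0: lb1.
Distance 1: mq2.
Distance 2: auth2, web1.
Distance 3: api2, web2.
Distance 4: cache2, web3 — contains cache2.

4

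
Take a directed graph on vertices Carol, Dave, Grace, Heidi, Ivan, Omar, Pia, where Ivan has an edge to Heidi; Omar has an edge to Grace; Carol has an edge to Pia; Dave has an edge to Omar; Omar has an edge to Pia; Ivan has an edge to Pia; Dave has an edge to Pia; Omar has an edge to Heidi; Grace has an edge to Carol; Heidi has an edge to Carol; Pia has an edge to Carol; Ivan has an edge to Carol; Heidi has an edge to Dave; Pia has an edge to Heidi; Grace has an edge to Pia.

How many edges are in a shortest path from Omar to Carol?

2

Distance 0: Omar.
Distance 1: Grace, Heidi, Pia.
Distance 2: Carol, Dave — contains Carol.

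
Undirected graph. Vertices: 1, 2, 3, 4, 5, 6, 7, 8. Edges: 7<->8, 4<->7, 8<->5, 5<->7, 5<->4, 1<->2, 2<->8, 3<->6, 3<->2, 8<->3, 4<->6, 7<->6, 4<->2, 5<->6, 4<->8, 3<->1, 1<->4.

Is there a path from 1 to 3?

Yes

Explore from 1.
Distance 1: reach 2, 3, 4.
Found 3.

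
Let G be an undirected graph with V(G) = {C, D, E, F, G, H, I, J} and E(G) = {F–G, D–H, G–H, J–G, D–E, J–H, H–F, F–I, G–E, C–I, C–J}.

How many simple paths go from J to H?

7

J–C–I–F–G–E–D–H
J–C–I–F–G–H
J–C–I–F–H
J–G–E–D–H
J–G–F–H
J–G–H
J–H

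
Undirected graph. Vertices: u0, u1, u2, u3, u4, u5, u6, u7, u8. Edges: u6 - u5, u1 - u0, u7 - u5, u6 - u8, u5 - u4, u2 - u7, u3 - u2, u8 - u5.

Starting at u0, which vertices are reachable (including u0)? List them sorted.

Start at u0.
Its neighbours: u1.
Nothing further is reachable.

u0, u1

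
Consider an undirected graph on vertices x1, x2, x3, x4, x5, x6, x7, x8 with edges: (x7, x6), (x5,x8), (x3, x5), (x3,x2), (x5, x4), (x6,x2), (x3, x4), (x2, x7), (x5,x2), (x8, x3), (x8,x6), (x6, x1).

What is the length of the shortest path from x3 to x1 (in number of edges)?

Distance 0: x3.
Distance 1: x2, x4, x5, x8.
Distance 2: x6, x7.
Distance 3: x1 — contains x1.

3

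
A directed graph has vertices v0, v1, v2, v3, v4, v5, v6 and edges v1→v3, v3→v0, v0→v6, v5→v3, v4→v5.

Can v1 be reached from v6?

v6 has no outgoing edges, so nothing is reachable from it.

No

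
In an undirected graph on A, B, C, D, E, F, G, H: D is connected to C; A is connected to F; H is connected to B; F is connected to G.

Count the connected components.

4

From A: component {A, F, G}.
From B: component {B, H}.
From C: component {C, D}.
From E: component {E}.
That's 4 components.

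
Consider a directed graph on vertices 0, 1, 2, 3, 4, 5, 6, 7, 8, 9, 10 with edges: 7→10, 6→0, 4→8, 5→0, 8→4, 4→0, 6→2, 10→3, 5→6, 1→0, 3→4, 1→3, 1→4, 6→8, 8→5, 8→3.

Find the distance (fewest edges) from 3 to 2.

Distance 0: 3.
Distance 1: 4.
Distance 2: 0, 8.
Distance 3: 5.
Distance 4: 6.
Distance 5: 2 — contains 2.

5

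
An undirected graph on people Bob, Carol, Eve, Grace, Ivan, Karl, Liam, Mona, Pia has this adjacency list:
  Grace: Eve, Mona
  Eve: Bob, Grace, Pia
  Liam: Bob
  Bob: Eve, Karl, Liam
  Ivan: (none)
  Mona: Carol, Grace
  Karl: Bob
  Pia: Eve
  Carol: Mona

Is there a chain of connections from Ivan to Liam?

Ivan has no edges, so nothing is reachable from it.

No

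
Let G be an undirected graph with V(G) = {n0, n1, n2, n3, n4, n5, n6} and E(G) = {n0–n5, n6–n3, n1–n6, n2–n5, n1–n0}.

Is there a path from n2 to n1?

Explore from n2.
Distance 1: reach n5.
Distance 2: reach n0.
Distance 3: reach n1.
Found n1.

Yes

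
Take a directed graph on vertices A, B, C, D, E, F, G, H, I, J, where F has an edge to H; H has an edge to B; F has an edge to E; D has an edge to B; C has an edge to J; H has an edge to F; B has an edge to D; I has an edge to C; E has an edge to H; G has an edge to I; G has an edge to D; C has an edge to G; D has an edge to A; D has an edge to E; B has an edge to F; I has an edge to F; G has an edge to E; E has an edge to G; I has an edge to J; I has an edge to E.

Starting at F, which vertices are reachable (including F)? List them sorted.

Start at F.
Its neighbours: E, H.
Then their neighbours: B, G.
Then next layer: D, I.
Then next layer: A, C, J.
Every vertex is now reached.

A, B, C, D, E, F, G, H, I, J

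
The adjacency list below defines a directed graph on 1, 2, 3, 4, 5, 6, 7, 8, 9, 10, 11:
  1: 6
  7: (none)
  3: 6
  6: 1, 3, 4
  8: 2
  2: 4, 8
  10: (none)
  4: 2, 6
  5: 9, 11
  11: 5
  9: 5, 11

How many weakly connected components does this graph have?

From 1: component {1, 2, 3, 4, 6, 8}.
From 5: component {5, 9, 11}.
From 7: component {7}.
From 10: component {10}.
That's 4 components.

4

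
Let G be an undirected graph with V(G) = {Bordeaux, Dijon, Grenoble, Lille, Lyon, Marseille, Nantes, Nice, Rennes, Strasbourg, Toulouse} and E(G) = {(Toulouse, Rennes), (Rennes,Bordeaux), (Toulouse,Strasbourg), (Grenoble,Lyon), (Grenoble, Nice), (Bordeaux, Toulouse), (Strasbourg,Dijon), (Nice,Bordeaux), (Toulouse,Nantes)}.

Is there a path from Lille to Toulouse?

Lille has no edges, so nothing is reachable from it.

No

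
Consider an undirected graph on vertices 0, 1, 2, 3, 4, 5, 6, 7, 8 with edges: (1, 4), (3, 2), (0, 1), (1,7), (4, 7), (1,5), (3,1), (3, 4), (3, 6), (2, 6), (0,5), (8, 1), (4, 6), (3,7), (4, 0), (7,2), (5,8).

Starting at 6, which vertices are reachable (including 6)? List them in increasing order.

Start at 6.
Its neighbours: 2, 3, 4.
Then their neighbours: 0, 1, 7.
Then next layer: 5, 8.
Every vertex is now reached.

0, 1, 2, 3, 4, 5, 6, 7, 8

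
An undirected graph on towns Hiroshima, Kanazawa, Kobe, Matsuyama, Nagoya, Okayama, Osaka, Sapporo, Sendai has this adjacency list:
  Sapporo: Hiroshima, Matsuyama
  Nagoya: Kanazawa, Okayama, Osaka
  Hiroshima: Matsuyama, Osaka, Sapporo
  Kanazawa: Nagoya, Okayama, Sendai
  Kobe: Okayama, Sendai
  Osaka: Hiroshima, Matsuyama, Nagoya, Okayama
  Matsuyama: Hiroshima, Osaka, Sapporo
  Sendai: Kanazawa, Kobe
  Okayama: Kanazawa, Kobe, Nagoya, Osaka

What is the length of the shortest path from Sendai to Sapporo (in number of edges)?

Distance 0: Sendai.
Distance 1: Kanazawa, Kobe.
Distance 2: Nagoya, Okayama.
Distance 3: Osaka.
Distance 4: Hiroshima, Matsuyama.
Distance 5: Sapporo — contains Sapporo.

5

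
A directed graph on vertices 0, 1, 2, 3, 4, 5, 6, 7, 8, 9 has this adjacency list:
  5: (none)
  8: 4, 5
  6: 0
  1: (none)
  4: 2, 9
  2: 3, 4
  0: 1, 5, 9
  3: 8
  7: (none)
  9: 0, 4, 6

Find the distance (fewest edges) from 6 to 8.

6

Distance 0: 6.
Distance 1: 0.
Distance 2: 1, 5, 9.
Distance 3: 4.
Distance 4: 2.
Distance 5: 3.
Distance 6: 8 — contains 8.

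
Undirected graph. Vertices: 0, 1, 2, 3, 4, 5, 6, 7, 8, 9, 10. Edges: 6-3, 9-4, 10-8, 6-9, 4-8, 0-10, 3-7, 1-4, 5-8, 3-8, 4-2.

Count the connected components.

From 0: component {0, 1, 2, 3, 4, 5, 6, 7, 8, 9, 10}.
That's 1 component.

1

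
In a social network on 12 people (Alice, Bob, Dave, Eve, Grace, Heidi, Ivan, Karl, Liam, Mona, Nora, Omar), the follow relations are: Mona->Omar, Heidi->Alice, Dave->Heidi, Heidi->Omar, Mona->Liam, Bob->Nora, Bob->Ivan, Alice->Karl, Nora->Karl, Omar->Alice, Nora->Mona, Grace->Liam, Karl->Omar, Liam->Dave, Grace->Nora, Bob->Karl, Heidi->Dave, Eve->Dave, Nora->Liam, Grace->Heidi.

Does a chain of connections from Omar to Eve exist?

Explore from Omar.
Distance 1: reach Alice.
Distance 2: reach Karl.
The search from Omar is exhausted; no directed path reaches Eve.

No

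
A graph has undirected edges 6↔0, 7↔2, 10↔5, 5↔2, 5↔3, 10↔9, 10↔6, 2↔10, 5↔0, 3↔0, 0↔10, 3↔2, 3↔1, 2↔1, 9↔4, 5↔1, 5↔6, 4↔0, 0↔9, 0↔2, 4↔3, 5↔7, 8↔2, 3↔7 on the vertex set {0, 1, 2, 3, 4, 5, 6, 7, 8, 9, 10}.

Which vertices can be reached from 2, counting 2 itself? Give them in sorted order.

0, 1, 2, 3, 4, 5, 6, 7, 8, 9, 10

Start at 2.
Its neighbours: 0, 1, 3, 5, 7, 8, 10.
Then their neighbours: 4, 6, 9.
Every vertex is now reached.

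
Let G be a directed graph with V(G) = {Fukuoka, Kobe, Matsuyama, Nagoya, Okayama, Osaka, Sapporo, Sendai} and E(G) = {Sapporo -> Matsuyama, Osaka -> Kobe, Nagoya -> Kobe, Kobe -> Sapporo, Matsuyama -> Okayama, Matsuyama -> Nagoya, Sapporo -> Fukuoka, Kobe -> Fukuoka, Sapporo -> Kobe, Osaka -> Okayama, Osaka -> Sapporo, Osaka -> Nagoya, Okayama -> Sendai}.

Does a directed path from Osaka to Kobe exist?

Yes

Explore from Osaka.
Distance 1: reach Kobe, Nagoya, Okayama, Sapporo.
Found Kobe.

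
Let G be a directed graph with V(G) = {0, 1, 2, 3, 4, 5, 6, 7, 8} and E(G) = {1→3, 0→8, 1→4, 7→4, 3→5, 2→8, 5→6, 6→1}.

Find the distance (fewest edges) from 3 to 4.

Distance 0: 3.
Distance 1: 5.
Distance 2: 6.
Distance 3: 1.
Distance 4: 4 — contains 4.

4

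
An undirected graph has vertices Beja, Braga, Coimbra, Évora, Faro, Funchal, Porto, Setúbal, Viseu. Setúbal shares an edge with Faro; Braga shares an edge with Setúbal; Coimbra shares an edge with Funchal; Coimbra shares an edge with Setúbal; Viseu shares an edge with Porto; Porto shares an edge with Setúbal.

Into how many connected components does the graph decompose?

3

From Beja: component {Beja}.
From Braga: component {Braga, Coimbra, Faro, Funchal, Porto, Setúbal, Viseu}.
From Évora: component {Évora}.
That's 3 components.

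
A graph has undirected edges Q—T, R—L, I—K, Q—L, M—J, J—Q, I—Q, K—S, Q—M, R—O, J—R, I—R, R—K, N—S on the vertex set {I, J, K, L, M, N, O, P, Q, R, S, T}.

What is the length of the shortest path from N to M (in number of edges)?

Distance 0: N.
Distance 1: S.
Distance 2: K.
Distance 3: I, R.
Distance 4: J, L, O, Q.
Distance 5: M, T — contains M.

5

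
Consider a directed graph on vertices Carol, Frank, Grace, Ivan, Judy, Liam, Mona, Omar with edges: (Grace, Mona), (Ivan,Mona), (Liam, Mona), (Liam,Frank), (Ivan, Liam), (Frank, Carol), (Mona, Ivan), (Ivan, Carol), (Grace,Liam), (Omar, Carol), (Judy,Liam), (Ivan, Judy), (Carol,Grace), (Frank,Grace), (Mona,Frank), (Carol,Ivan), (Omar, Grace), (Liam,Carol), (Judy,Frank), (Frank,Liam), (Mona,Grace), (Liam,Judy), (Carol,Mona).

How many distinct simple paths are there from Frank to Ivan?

Frank→Carol→Grace→Liam→Mona→Ivan
Frank→Carol→Grace→Mona→Ivan
Frank→Carol→Ivan
Frank→Carol→Mona→Ivan
Frank→Grace→Liam→Carol→Ivan
Frank→Grace→Liam→Carol→Mona→Ivan
Frank→Grace→Liam→Mona→Ivan
Frank→Grace→Mona→Ivan
Frank→Liam→Carol→Grace→Mona→Ivan
Frank→Liam→Carol→Ivan
Frank→Liam→Carol→Mona→Ivan
Frank→Liam→Mona→Ivan

12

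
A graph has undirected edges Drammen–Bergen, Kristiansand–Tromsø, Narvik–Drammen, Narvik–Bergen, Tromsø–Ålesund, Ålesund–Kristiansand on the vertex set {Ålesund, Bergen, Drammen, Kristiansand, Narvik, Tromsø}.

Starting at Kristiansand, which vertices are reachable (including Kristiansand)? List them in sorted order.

Ålesund, Kristiansand, Tromsø

Start at Kristiansand.
Its neighbours: Ålesund, Tromsø.
Nothing further is reachable.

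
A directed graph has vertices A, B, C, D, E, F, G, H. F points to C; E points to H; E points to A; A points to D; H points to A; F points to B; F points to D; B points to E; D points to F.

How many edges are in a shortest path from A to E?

4

Distance 0: A.
Distance 1: D.
Distance 2: F.
Distance 3: B, C.
Distance 4: E — contains E.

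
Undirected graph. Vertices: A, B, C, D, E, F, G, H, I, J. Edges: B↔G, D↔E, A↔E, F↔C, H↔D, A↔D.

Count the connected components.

5

From A: component {A, D, E, H}.
From B: component {B, G}.
From C: component {C, F}.
From I: component {I}.
From J: component {J}.
That's 5 components.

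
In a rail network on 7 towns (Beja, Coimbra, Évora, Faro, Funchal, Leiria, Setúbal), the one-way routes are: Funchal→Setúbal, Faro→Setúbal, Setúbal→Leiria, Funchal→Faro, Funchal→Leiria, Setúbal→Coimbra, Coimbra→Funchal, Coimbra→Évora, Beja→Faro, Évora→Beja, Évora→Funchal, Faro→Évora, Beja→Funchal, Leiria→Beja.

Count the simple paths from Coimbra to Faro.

8

Coimbra→Évora→Beja→Faro
Coimbra→Évora→Beja→Funchal→Faro
Coimbra→Évora→Funchal→Faro
Coimbra→Évora→Funchal→Leiria→Beja→Faro
Coimbra→Évora→Funchal→Setúbal→Leiria→Beja→Faro
Coimbra→Funchal→Faro
Coimbra→Funchal→Leiria→Beja→Faro
Coimbra→Funchal→Setúbal→Leiria→Beja→Faro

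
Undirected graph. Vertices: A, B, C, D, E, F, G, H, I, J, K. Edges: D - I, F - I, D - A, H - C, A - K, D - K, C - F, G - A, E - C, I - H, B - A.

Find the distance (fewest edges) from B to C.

Distance 0: B.
Distance 1: A.
Distance 2: D, G, K.
Distance 3: I.
Distance 4: F, H.
Distance 5: C — contains C.

5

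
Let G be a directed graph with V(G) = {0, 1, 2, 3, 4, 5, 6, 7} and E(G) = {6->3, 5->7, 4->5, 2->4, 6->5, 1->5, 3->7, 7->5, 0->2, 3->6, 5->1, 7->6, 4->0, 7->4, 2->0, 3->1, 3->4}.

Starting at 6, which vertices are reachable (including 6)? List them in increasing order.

Start at 6.
Its neighbours: 3, 5.
Then their neighbours: 1, 4, 7.
Then next layer: 0.
Then next layer: 2.
Every vertex is now reached.

0, 1, 2, 3, 4, 5, 6, 7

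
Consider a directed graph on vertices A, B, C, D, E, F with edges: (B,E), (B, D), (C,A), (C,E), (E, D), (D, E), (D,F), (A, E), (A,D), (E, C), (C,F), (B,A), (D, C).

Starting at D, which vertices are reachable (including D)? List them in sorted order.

Start at D.
Its neighbours: C, E, F.
Then their neighbours: A.
Nothing further is reachable.

A, C, D, E, F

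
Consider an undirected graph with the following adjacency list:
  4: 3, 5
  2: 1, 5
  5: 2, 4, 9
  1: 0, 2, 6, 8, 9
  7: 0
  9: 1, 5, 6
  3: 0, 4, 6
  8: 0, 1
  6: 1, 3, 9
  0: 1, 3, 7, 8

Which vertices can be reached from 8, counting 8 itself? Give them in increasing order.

Start at 8.
Its neighbours: 0, 1.
Then their neighbours: 2, 3, 6, 7, 9.
Then next layer: 4, 5.
Every vertex is now reached.

0, 1, 2, 3, 4, 5, 6, 7, 8, 9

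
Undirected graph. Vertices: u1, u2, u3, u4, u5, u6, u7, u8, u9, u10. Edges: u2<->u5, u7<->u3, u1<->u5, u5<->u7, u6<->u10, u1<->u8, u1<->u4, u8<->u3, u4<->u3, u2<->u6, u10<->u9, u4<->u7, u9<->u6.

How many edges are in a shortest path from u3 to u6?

Distance 0: u3.
Distance 1: u4, u7, u8.
Distance 2: u1, u5.
Distance 3: u2.
Distance 4: u6 — contains u6.

4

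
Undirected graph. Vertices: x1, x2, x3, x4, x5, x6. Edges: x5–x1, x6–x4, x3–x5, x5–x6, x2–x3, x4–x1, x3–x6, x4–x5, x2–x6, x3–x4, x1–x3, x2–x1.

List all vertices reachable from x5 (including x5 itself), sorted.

Start at x5.
Its neighbours: x1, x3, x4, x6.
Then their neighbours: x2.
Every vertex is now reached.

x1, x2, x3, x4, x5, x6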